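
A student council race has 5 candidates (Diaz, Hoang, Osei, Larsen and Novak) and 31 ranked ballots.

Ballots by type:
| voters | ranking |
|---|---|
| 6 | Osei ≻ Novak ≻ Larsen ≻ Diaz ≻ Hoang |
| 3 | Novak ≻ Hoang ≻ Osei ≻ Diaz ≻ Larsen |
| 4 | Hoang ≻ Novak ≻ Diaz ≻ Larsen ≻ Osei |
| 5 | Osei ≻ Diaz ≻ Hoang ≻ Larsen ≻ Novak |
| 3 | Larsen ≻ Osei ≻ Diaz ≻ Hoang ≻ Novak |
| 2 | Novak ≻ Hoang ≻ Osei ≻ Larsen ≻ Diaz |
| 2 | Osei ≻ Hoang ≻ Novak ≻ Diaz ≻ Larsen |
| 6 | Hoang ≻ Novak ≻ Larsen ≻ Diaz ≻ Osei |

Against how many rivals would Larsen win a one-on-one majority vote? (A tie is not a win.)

Larsen against each rival (31 voters):
Larsen vs Diaz: Larsen preferred on 6+3+2+6 = 17 ballots; Larsen wins 17–14.
Larsen vs Hoang: 6+3 = 9 for Larsen, 22 for Hoang — Hoang by 22–9.
Larsen vs Osei: Osei, 18–13.
Larsen vs Novak: Novak wins 23–8.
Larsen beats Diaz; loses to Hoang, Osei, Novak — 1 pairwise win.

1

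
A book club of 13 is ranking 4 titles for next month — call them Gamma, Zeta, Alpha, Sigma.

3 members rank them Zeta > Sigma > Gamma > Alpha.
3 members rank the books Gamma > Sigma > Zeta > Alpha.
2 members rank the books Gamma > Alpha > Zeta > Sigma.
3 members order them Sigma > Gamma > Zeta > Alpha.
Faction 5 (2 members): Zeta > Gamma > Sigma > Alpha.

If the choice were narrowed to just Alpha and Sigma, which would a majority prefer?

Sigma

Ballots ranking Alpha above Sigma: 2.
Ballots ranking Sigma above Alpha: 13 − 2 = 11.
Sigma wins the head-to-head 11–2.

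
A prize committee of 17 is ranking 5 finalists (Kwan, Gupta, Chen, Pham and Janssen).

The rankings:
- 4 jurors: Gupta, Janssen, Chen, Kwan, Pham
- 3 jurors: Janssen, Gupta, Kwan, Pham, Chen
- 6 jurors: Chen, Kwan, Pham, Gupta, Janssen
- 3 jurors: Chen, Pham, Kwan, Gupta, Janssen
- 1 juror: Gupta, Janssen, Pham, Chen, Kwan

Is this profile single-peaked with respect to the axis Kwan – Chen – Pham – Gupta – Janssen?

Axis positions: Kwan=1, Chen=2, Pham=3, Gupta=4, Janssen=5.
Cluster 1: ranking walks positions 4-5-2-1-3; Chen is ranked above Pham even though Pham lies between Chen and the peak Gupta on the axis — preferences dip and rise again. Not single-peaked.
Cluster 2: ranking walks positions 5-4-1-3-2; Kwan is ranked above Pham even though Pham lies between Kwan and the peak Janssen on the axis — preferences dip and rise again. Not single-peaked.
Cluster 3 (peak Chen at position 2): ranking walks positions 2-1-3-4-5, expanding outward from the peak — single-peaked.
Cluster 4 (peak Chen at position 2): ranking walks positions 2-3-1-4-5, expanding outward from the peak — single-peaked.
Cluster 5 (peak Gupta at position 4): ranking walks positions 4-5-3-2-1, expanding outward from the peak — single-peaked.
Cluster 1 violates single-peakedness, so the profile is not single-peaked on this axis.

no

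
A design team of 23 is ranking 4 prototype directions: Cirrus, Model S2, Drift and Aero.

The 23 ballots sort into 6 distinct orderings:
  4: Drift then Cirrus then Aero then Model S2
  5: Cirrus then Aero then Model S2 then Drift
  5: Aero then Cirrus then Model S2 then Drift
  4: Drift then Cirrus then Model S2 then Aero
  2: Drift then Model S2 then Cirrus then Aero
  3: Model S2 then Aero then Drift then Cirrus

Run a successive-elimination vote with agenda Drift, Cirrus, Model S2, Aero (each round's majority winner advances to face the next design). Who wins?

Round 1: Drift vs Cirrus — 13–10, Drift advances.
Round 2: Drift vs Model S2 — 10–13, Model S2 advances.
Round 3: Model S2 vs Aero — 9–14, Aero advances.
Aero survives the agenda.

Aero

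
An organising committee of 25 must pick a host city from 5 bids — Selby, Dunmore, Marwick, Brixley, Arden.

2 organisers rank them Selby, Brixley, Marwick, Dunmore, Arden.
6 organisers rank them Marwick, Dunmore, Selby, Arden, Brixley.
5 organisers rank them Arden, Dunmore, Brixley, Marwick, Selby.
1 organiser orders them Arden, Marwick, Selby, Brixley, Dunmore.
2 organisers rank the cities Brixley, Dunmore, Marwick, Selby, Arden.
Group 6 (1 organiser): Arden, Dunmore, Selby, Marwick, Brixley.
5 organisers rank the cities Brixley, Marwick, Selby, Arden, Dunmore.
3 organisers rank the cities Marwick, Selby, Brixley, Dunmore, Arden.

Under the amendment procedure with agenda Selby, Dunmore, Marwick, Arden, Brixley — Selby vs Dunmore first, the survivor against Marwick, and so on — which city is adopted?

Brixley

Round 1: Selby vs Dunmore — 11–14, Dunmore advances.
Round 2: Dunmore vs Marwick — 8–17, Marwick advances.
Round 3: Marwick vs Arden — 18–7, Marwick advances.
Round 4: Marwick vs Brixley — 11–14, Brixley advances.
The agenda winner is Brixley.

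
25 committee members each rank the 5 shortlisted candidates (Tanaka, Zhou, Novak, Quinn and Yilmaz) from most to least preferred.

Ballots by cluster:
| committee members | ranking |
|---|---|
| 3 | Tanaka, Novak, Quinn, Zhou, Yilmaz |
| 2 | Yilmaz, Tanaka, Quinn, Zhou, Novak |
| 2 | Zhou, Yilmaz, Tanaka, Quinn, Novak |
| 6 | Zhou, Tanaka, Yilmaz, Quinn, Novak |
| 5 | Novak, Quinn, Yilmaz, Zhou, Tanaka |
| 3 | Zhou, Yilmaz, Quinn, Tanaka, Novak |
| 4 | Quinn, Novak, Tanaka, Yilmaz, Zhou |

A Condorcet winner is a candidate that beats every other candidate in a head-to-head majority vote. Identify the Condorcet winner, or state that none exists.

Check each pair by majority over 25 ballots:
Tanaka vs Zhou: Zhou wins 16–9.
Tanaka vs Novak: Tanaka wins 16–9.
Tanaka vs Quinn: Tanaka, 13–12.
Tanaka vs Yilmaz: Tanaka is ranked higher on 3+6+4 = 13 ballots, Yilmaz on 12. Tanaka wins 13–12.
Zhou vs Novak: Zhou wins 13–12.
Zhou vs Quinn: Zhou is ranked higher on 2+6+3 = 11 ballots, Quinn on 14. Quinn wins 14–11.
Zhou vs Yilmaz: Zhou, 14–11.
Novak vs Quinn: Novak preferred on 3+5 = 8 ballots; Quinn wins 17–8.
Novak vs Yilmaz: Yilmaz, 13–12.
Quinn vs Yilmaz: Quinn preferred on 3+5+4 = 12 ballots; Yilmaz wins 13–12.
Every candidate loses at least once (Tanaka loses to Zhou; Zhou loses to Quinn; Novak loses to Tanaka; Quinn loses to Tanaka; Yilmaz loses to Tanaka). The majority relation contains the cycle Tanaka beats Quinn beats Zhou beats Tanaka, so there is no Condorcet winner.

none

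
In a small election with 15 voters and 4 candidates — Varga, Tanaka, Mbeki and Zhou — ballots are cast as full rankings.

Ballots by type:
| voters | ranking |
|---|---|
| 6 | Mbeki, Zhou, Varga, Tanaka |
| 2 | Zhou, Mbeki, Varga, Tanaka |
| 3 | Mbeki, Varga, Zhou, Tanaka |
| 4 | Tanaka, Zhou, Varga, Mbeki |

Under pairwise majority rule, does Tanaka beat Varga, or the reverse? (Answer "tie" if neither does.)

Varga

Ballots ranking Tanaka above Varga: 4.
Ballots ranking Varga above Tanaka: 15 − 4 = 11.
Varga wins the head-to-head 11–4.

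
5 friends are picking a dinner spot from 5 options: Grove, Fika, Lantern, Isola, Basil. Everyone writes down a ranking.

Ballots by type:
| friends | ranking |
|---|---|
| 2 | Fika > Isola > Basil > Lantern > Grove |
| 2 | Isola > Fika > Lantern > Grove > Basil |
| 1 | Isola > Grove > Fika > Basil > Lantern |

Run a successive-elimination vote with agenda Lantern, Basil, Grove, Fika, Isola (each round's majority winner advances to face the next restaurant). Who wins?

Round 1: Lantern vs Basil — 2–3, Basil advances.
Round 2: Basil vs Grove — 2–3, Grove advances.
Round 3: Grove vs Fika — 1–4, Fika advances.
Round 4: Fika vs Isola — 2–3, Isola advances.
The agenda winner is Isola.

Isola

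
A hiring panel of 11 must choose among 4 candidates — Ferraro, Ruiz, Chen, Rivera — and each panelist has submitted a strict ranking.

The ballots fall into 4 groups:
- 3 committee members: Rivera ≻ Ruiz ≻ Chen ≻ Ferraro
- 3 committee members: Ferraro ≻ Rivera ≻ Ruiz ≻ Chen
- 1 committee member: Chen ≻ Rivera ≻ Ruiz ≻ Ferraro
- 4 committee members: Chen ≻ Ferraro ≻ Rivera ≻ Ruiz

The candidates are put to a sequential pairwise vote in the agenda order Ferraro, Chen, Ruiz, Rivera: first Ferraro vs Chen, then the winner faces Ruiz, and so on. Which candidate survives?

Rivera

Round 1: Ferraro vs Chen — 3–8, Chen advances.
Round 2: Chen vs Ruiz — 5–6, Ruiz advances.
Round 3: Ruiz vs Rivera — 0–11, Rivera advances.
Rivera survives the agenda.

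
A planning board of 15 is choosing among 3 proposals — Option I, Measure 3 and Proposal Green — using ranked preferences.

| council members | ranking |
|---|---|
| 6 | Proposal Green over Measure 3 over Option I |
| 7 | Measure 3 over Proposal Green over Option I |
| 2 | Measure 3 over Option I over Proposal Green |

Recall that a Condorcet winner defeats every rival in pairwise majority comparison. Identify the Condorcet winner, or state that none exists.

Check each pair by majority over 15 ballots:
Option I vs Measure 3: Measure 3 wins 15–0.
Option I–Proposal Green: Proposal Green 13–2.
Measure 3 vs Proposal Green: Measure 3 wins 9–6.
Measure 3 wins every pairwise contest, so Measure 3 is the Condorcet winner.

Measure 3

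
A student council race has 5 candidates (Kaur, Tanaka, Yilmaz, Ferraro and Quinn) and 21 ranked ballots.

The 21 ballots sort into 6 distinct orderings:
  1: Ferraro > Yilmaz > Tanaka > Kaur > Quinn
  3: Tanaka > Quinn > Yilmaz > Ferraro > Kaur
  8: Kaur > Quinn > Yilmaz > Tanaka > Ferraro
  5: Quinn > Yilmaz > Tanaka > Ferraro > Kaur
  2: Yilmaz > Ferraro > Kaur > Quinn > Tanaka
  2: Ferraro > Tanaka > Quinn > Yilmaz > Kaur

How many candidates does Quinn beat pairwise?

3

Quinn against each rival (21 voters):
Quinn vs Kaur: Quinn is ranked higher on 3+5+2 = 10 ballots, Kaur on 11. Kaur wins 11–10.
Quinn vs Tanaka: Quinn, 15–6.
Quinn–Yilmaz: Quinn 18–3.
Quinn vs Ferraro: Quinn preferred on 3+8+5 = 16 ballots; Quinn wins 16–5.
Quinn beats Tanaka, Yilmaz, Ferraro; loses to Kaur — 3 pairwise wins.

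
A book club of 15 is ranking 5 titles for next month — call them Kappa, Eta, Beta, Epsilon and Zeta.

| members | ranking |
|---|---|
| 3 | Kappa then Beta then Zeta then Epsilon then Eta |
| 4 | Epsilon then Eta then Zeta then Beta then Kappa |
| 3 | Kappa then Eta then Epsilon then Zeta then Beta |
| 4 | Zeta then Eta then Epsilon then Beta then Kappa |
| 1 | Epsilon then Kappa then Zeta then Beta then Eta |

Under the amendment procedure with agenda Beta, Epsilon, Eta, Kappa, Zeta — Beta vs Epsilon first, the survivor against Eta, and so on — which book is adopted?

Epsilon

Round 1: Beta vs Epsilon — 3–12, Epsilon advances.
Round 2: Epsilon vs Eta — 8–7, Epsilon advances.
Round 3: Epsilon vs Kappa — 9–6, Epsilon advances.
Round 4: Epsilon vs Zeta — 8–7, Epsilon advances.
The agenda winner is Epsilon.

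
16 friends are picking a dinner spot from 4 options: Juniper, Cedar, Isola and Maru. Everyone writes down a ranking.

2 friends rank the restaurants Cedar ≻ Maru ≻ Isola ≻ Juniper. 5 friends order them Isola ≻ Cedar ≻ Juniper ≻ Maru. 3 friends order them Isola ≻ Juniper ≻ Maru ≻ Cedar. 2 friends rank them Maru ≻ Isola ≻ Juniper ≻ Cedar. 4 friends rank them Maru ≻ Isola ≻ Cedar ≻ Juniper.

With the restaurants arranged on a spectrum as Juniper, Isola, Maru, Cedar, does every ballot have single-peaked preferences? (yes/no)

Axis positions: Juniper=1, Isola=2, Maru=3, Cedar=4.
Type 1 (peak Cedar at position 4): ranking walks positions 4-3-2-1, expanding outward from the peak — single-peaked.
Type 2: ranking walks positions 2-4-1-3; Cedar is ranked above Maru even though Maru lies between Cedar and the peak Isola on the axis — preferences dip and rise again. Not single-peaked.
Type 3 (peak Isola at position 2): ranking walks positions 2-1-3-4, expanding outward from the peak — single-peaked.
Type 4 (peak Maru at position 3): ranking walks positions 3-2-1-4, expanding outward from the peak — single-peaked.
Type 5 (peak Maru at position 3): ranking walks positions 3-2-4-1, expanding outward from the peak — single-peaked.
Type 2 violates single-peakedness, so the profile is not single-peaked on this axis.

no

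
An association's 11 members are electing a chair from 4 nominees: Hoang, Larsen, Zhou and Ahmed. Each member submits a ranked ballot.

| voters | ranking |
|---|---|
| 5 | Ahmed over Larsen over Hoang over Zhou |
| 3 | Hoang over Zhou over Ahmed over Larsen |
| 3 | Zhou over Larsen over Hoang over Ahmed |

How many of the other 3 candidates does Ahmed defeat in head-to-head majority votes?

Ahmed against each rival (11 voters):
Ahmed vs Hoang: 5 for Ahmed, 6 for Hoang — Hoang by 6–5.
Ahmed–Larsen: Ahmed 8–3.
Ahmed vs Zhou: Zhou wins 6–5.
Ahmed beats Larsen; loses to Hoang, Zhou — 1 pairwise win.

1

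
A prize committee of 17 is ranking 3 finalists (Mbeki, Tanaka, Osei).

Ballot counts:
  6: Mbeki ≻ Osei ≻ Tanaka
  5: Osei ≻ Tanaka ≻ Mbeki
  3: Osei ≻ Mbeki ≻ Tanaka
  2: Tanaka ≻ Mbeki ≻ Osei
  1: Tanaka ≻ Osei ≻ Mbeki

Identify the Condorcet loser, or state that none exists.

Pairwise majorities:
Mbeki vs Tanaka: 9 to 8, Mbeki.
Mbeki vs Osei: Osei, 9–8.
Tanaka vs Osei: Osei, 14–3.
Tanaka is beaten in every head-to-head and is the Condorcet loser.

Tanaka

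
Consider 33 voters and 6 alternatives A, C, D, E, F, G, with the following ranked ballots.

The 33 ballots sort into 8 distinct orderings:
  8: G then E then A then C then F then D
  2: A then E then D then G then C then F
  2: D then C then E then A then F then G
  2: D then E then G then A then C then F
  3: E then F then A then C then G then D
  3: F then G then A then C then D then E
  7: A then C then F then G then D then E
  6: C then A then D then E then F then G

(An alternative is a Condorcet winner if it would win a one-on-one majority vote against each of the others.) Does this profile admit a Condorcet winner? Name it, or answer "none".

Check each pair by majority over 33 ballots:
A vs C: A is ranked higher on 8+2+2+3+3+7 = 25 ballots, C on 8. A wins 25–8.
A vs D: A is ranked higher on 8+2+3+3+7+6 = 29 ballots, D on 4. A wins 29–4.
A vs E: A preferred on 2+3+7+6 = 18 ballots; A wins 18–15.
A vs F: 27 to 6, A.
A vs G: 2+2+3+7+6 = 20 for A, 13 for G — A by 20–13.
C vs D: C is ranked higher on 8+3+3+7+6 = 27 ballots, D on 6. C wins 27–6.
C vs E: 2+3+7+6 = 18 for C, 15 for E — C by 18–15.
C vs F: C is ranked higher on 8+2+2+2+7+6 = 27 ballots, F on 6. C wins 27–6.
C vs G: C preferred on 2+3+7+6 = 18 ballots; C wins 18–15.
D vs E: 2+2+3+7+6 = 20 for D, 13 for E — D by 20–13.
D vs F: D is ranked higher on 2+2+2+6 = 12 ballots, F on 21. F wins 21–12.
D vs G: 12 to 21, G.
E vs F: 8+2+2+2+3+6 = 23 for E, 10 for F — E by 23–10.
E vs G: 2+2+2+3+6 = 15 for E, 18 for G — G by 18–15.
F vs G: F is ranked higher on 2+3+3+7+6 = 21 ballots, G on 12. F wins 21–12.
Only A has no losses; A is the Condorcet winner.

A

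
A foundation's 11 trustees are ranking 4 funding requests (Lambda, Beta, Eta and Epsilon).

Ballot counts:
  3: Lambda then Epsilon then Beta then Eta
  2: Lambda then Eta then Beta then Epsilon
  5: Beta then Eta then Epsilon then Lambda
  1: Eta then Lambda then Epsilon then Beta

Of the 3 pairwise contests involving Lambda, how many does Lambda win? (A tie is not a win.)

Lambda against each rival (11 reviewers):
Lambda vs Beta: Lambda wins 6–5.
Lambda vs Eta: Lambda is ranked higher on 3+2 = 5 ballots, Eta on 6. Eta wins 6–5.
Lambda vs Epsilon: Lambda wins 6–5.
Lambda beats Beta, Epsilon; loses to Eta — 2 pairwise wins.

2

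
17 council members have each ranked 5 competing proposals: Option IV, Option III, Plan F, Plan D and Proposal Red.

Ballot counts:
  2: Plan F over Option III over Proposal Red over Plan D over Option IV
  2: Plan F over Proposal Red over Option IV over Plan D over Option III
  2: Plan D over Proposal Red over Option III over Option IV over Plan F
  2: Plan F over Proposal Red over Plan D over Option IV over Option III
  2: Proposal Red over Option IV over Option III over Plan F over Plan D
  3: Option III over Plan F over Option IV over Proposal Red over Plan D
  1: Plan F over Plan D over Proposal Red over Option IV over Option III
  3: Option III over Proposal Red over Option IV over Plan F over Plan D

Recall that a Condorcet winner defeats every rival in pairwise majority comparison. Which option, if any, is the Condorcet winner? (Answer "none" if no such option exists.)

none

Pairwise majorities:
Option IV vs Option III: Option IV preferred on 2+2+2+1 = 7 ballots; Option III wins 10–7.
Option IV vs Plan F: 7 to 10, Plan F.
Option IV vs Plan D: 10 to 7, Option IV.
Option IV vs Proposal Red: Option IV preferred on 3 ballots; Proposal Red wins 14–3.
Option III vs Plan F: Option III preferred on 2+2+3+3 = 10 ballots; Option III wins 10–7.
Option III vs Plan D: Option III is ranked higher on 2+2+3+3 = 10 ballots, Plan D on 7. Option III wins 10–7.
Option III vs Proposal Red: 8 to 9, Proposal Red.
Plan F vs Plan D: Plan F is ranked higher on 15 ballots, Plan D on 2. Plan F wins 15–2.
Plan F vs Proposal Red: Plan F is ranked higher on 2+2+2+3+1 = 10 ballots, Proposal Red on 7. Plan F wins 10–7.
Plan D vs Proposal Red: Plan D preferred on 2+1 = 3 ballots; Proposal Red wins 14–3.
No option is unbeaten: Option IV loses to Option III; Option III loses to Proposal Red; Plan F loses to Option III; Plan D loses to Option IV; Proposal Red loses to Plan F. In particular Option III → Plan F → Proposal Red → Option III is a majority cycle — no Condorcet winner exists.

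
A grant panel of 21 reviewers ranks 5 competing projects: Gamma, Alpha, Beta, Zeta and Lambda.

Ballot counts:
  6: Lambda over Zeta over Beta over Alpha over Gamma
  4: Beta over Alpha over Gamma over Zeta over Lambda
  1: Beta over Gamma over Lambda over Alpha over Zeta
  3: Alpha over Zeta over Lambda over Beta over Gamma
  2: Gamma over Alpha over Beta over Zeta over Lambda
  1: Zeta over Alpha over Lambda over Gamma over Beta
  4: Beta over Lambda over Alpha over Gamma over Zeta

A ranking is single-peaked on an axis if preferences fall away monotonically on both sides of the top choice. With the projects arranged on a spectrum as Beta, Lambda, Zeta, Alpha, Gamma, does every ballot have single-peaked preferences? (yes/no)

no

Axis positions: Beta=1, Lambda=2, Zeta=3, Alpha=4, Gamma=5.
Ballot type 1 (peak Lambda at position 2): ranking walks positions 2-3-1-4-5, expanding outward from the peak — single-peaked.
Ballot type 2: ranking walks positions 1-4-5-3-2; Alpha is ranked above Lambda even though Lambda lies between Alpha and the peak Beta on the axis — preferences dip and rise again. Not single-peaked.
Ballot type 3: ranking walks positions 1-5-2-4-3; Gamma is ranked above Lambda even though Lambda lies between Gamma and the peak Beta on the axis — preferences dip and rise again. Not single-peaked.
Ballot type 4 (peak Alpha at position 4): ranking walks positions 4-3-2-1-5, expanding outward from the peak — single-peaked.
Ballot type 5: ranking walks positions 5-4-1-3-2; Beta is ranked above Zeta even though Zeta lies between Beta and the peak Gamma on the axis — preferences dip and rise again. Not single-peaked.
Ballot type 6 (peak Zeta at position 3): ranking walks positions 3-4-2-5-1, expanding outward from the peak — single-peaked.
Ballot type 7: ranking walks positions 1-2-4-5-3; Alpha is ranked above Zeta even though Zeta lies between Alpha and the peak Beta on the axis — preferences dip and rise again. Not single-peaked.
Ballot type 2 violates single-peakedness, so the profile is not single-peaked on this axis.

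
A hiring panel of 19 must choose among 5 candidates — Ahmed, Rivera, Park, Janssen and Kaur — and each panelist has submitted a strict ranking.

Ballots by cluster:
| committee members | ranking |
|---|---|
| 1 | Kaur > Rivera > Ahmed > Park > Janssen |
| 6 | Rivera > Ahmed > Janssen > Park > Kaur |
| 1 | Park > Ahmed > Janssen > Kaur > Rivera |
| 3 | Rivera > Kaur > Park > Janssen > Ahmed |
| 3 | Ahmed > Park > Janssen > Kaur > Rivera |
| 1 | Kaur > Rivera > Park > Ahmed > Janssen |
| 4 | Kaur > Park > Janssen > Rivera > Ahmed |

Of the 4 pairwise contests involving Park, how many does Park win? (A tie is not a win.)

Park against each rival (19 committee members):
Park vs Ahmed: 9 to 10, Ahmed.
Park vs Rivera: Park is ranked higher on 1+3+4 = 8 ballots, Rivera on 11. Rivera wins 11–8.
Park vs Janssen: Park is ranked higher on 1+1+3+3+1+4 = 13 ballots, Janssen on 6. Park wins 13–6.
Park–Kaur: Park 10–9.
Park beats Janssen, Kaur; loses to Ahmed, Rivera — 2 pairwise wins.

2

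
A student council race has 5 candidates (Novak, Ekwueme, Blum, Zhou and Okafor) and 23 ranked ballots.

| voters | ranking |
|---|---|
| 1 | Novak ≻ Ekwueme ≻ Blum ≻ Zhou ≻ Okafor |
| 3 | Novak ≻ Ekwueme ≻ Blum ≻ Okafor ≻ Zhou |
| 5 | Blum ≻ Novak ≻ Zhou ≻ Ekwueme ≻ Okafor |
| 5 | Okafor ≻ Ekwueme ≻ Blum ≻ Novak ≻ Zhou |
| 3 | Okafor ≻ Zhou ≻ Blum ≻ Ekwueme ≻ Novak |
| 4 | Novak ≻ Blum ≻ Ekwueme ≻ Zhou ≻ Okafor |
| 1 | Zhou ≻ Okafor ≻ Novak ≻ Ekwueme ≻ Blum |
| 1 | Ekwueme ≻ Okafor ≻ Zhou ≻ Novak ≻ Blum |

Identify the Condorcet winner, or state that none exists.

Head-to-head results (23 voters):
Novak vs Ekwueme: Novak, 14–9.
Novak vs Blum: Novak is ranked higher on 1+3+4+1+1 = 10 ballots, Blum on 13. Blum wins 13–10.
Novak vs Zhou: Novak is ranked higher on 1+3+5+5+4 = 18 ballots, Zhou on 5. Novak wins 18–5.
Novak vs Okafor: Novak wins 13–10.
Ekwueme–Blum: Blum 12–11.
Ekwueme vs Zhou: Ekwueme wins 14–9.
Ekwueme vs Okafor: Ekwueme, 14–9.
Blum vs Zhou: 1+3+5+5+4 = 18 for Blum, 5 for Zhou — Blum by 18–5.
Blum vs Okafor: Blum wins 13–10.
Zhou vs Okafor: Zhou preferred on 1+5+4+1 = 11 ballots; Okafor wins 12–11.
Blum defeats every rival head-to-head and is the Condorcet winner.

Blum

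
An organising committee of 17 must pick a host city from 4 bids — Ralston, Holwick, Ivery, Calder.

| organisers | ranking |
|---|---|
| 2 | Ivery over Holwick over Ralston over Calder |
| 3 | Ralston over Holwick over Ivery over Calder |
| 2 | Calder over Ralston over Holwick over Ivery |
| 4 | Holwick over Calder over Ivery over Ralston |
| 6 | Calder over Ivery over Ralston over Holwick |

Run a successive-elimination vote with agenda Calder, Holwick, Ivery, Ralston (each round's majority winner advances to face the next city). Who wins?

Ralston

Round 1: Calder vs Holwick — 8–9, Holwick advances.
Round 2: Holwick vs Ivery — 9–8, Holwick advances.
Round 3: Holwick vs Ralston — 6–11, Ralston advances.
Ralston survives the agenda.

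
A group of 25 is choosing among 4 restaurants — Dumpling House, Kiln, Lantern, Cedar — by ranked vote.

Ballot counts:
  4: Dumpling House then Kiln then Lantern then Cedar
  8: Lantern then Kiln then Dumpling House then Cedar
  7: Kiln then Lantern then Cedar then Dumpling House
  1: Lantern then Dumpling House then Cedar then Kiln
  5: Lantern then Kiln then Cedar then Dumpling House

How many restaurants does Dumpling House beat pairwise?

Dumpling House against each rival (25 friends):
Dumpling House vs Kiln: 4+1 = 5 for Dumpling House, 20 for Kiln — Kiln by 20–5.
Dumpling House vs Lantern: 4 for Dumpling House, 21 for Lantern — Lantern by 21–4.
Dumpling House vs Cedar: 4+8+1 = 13 for Dumpling House, 12 for Cedar — Dumpling House by 13–12.
Dumpling House beats Cedar; loses to Kiln, Lantern — 1 pairwise win.

1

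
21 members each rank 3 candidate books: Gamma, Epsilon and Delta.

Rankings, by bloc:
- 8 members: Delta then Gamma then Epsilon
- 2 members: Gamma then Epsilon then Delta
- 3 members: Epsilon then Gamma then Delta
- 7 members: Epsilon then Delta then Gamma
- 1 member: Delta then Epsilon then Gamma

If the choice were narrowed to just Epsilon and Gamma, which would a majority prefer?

Epsilon

Ballots ranking Epsilon above Gamma: 3 + 7 + 1 = 11.
Ballots ranking Gamma above Epsilon: 21 − 11 = 10.
Epsilon wins the head-to-head 11–10.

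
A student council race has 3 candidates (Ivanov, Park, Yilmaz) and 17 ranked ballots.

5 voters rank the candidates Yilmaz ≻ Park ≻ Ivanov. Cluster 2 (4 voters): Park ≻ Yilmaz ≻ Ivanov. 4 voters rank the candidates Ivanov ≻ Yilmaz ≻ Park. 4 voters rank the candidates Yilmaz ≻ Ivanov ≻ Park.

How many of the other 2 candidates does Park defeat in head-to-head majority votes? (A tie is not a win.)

Park against each rival (17 voters):
Park–Ivanov: Park 9–8.
Park vs Yilmaz: 4 to 13, Yilmaz.
Park beats Ivanov; loses to Yilmaz — 1 pairwise win.

1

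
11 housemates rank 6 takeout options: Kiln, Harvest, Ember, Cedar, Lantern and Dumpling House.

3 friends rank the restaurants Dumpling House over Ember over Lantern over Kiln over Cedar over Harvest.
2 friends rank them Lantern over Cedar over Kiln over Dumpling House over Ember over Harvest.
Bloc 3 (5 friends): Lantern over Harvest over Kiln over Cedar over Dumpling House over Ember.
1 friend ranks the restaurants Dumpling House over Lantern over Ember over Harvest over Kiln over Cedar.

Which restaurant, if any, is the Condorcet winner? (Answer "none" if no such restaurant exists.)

Lantern

Check each pair by majority over 11 ballots:
Kiln vs Harvest: Kiln preferred on 3+2 = 5 ballots; Harvest wins 6–5.
Kiln vs Ember: Kiln preferred on 2+5 = 7 ballots; Kiln wins 7–4.
Kiln vs Cedar: Kiln preferred on 3+5+1 = 9 ballots; Kiln wins 9–2.
Kiln vs Lantern: 0 for Kiln, 11 for Lantern — Lantern by 11–0.
Kiln vs Dumpling House: Kiln is ranked higher on 2+5 = 7 ballots, Dumpling House on 4. Kiln wins 7–4.
Harvest vs Ember: Harvest is ranked higher on 5 ballots, Ember on 6. Ember wins 6–5.
Harvest vs Cedar: 6 to 5, Harvest.
Harvest vs Lantern: 0 for Harvest, 11 for Lantern — Lantern by 11–0.
Harvest vs Dumpling House: Harvest preferred on 5 ballots; Dumpling House wins 6–5.
Ember vs Cedar: 4 to 7, Cedar.
Ember vs Lantern: 3 to 8, Lantern.
Ember vs Dumpling House: Ember preferred on 0 ballots; Dumpling House wins 11–0.
Cedar vs Lantern: Cedar preferred on 0 ballots; Lantern wins 11–0.
Cedar vs Dumpling House: 7 to 4, Cedar.
Lantern vs Dumpling House: 7 to 4, Lantern.
Lantern beats each of Kiln, Harvest, Ember, Cedar, Dumpling House — Lantern is the Condorcet winner.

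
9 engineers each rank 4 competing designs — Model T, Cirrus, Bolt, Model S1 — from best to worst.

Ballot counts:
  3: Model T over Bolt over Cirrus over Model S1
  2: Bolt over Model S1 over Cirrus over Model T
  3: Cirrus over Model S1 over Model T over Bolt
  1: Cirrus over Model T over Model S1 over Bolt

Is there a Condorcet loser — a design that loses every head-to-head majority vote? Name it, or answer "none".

none

Pairwise majorities:
Model T–Cirrus: Cirrus 6–3.
Model T–Bolt: Model T 7–2.
Model T vs Model S1: 4 to 5, Model S1.
Cirrus–Bolt: Bolt 5–4.
Cirrus vs Model S1: Cirrus, 7–2.
Bolt vs Model S1: 5 to 4, Bolt.
No design is winless: Model T beats Bolt; Cirrus beats Model T; Bolt beats Cirrus; Model S1 beats Model T. There is no Condorcet loser.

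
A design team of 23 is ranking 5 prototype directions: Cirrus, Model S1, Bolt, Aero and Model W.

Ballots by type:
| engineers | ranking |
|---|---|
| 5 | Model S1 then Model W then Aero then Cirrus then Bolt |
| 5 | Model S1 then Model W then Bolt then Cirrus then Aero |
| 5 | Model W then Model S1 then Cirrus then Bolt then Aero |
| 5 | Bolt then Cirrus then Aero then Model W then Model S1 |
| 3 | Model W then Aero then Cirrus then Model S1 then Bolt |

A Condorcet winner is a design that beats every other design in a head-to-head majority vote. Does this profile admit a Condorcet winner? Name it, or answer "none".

Model W

Check each pair by majority over 23 ballots:
Cirrus vs Model S1: Cirrus is ranked higher on 5+3 = 8 ballots, Model S1 on 15. Model S1 wins 15–8.
Cirrus vs Bolt: 13 to 10, Cirrus.
Cirrus vs Aero: 15 to 8, Cirrus.
Cirrus vs Model W: Cirrus preferred on 5 ballots; Model W wins 18–5.
Model S1 vs Bolt: 18 to 5, Model S1.
Model S1 vs Aero: Model S1 preferred on 5+5+5 = 15 ballots; Model S1 wins 15–8.
Model S1 vs Model W: 10 to 13, Model W.
Bolt vs Aero: 15 to 8, Bolt.
Bolt vs Model W: Bolt preferred on 5 ballots; Model W wins 18–5.
Aero vs Model W: 5 to 18, Model W.
Only Model W has no losses; Model W is the Condorcet winner.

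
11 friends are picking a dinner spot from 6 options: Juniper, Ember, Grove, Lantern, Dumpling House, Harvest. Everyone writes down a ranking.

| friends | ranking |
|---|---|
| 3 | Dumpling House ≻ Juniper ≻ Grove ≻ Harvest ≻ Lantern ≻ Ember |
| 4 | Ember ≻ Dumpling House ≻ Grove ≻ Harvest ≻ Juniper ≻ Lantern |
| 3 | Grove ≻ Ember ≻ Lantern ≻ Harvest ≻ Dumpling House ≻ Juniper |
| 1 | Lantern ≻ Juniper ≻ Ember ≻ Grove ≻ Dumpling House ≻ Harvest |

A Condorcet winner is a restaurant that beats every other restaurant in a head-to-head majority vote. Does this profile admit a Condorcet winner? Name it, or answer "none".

none

Check each pair by majority over 11 ballots:
Juniper vs Ember: Juniper preferred on 3+1 = 4 ballots; Ember wins 7–4.
Juniper vs Grove: Grove wins 7–4.
Juniper–Lantern: Juniper 7–4.
Juniper vs Dumpling House: Dumpling House wins 10–1.
Juniper vs Harvest: 3+1 = 4 for Juniper, 7 for Harvest — Harvest by 7–4.
Ember vs Grove: 5 to 6, Grove.
Ember vs Lantern: Ember preferred on 4+3 = 7 ballots; Ember wins 7–4.
Ember vs Dumpling House: 4+3+1 = 8 for Ember, 3 for Dumpling House — Ember by 8–3.
Ember vs Harvest: Ember is ranked higher on 4+3+1 = 8 ballots, Harvest on 3. Ember wins 8–3.
Grove vs Lantern: Grove is ranked higher on 3+4+3 = 10 ballots, Lantern on 1. Grove wins 10–1.
Grove vs Dumpling House: Dumpling House, 7–4.
Grove vs Harvest: 11 to 0, Grove.
Lantern vs Dumpling House: Lantern is ranked higher on 3+1 = 4 ballots, Dumpling House on 7. Dumpling House wins 7–4.
Lantern–Harvest: Harvest 7–4.
Dumpling House vs Harvest: Dumpling House preferred on 3+4+1 = 8 ballots; Dumpling House wins 8–3.
Each restaurant drops at least one matchup (Juniper loses to Ember; Ember loses to Grove; Grove loses to Dumpling House; Lantern loses to Juniper; Dumpling House loses to Ember; Harvest loses to Ember); the cycle Ember beats Dumpling House beats Grove beats Ember rules out a Condorcet winner.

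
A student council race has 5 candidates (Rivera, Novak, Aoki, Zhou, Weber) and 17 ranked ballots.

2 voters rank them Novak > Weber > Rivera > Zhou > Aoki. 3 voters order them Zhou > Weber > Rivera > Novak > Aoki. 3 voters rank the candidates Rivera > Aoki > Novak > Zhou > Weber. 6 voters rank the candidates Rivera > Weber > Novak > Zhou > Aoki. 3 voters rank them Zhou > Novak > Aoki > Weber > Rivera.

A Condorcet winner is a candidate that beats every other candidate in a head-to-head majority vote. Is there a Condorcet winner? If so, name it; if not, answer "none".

Rivera

Check each pair by majority over 17 ballots:
Rivera vs Novak: Rivera wins 12–5.
Rivera vs Aoki: Rivera, 14–3.
Rivera vs Zhou: Rivera, 11–6.
Rivera vs Weber: Rivera wins 9–8.
Novak vs Aoki: Novak wins 14–3.
Novak vs Zhou: Novak wins 11–6.
Novak vs Weber: Weber wins 9–8.
Aoki vs Zhou: Zhou wins 14–3.
Aoki vs Weber: Weber, 11–6.
Zhou–Weber: Zhou 9–8.
Rivera defeats every rival head-to-head and is the Condorcet winner.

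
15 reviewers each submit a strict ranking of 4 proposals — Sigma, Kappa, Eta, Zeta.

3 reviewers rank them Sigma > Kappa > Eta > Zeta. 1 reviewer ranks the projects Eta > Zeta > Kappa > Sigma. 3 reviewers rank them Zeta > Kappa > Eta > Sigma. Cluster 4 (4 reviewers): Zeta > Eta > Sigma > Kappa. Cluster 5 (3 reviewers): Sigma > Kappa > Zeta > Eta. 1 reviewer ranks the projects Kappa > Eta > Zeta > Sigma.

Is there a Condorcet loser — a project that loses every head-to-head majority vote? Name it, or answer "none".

Pairwise majorities:
Sigma vs Kappa: Sigma wins 10–5.
Sigma vs Eta: 6 to 9, Eta.
Sigma–Zeta: Zeta 9–6.
Kappa vs Eta: Kappa wins 10–5.
Kappa vs Zeta: 3+3+1 = 7 for Kappa, 8 for Zeta — Zeta by 8–7.
Eta vs Zeta: Zeta, 10–5.
Each project has at least one pairwise win (Sigma beats Kappa; Kappa beats Eta; Eta beats Sigma; Zeta beats Sigma) — no Condorcet loser.

none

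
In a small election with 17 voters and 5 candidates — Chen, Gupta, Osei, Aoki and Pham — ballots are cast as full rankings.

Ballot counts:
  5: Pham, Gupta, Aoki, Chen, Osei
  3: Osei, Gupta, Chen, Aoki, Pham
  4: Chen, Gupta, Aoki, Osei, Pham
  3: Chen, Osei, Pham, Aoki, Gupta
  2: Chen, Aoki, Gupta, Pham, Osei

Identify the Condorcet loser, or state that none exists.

Pham

Pairwise majorities:
Chen vs Gupta: Chen wins 9–8.
Chen vs Osei: Chen preferred on 5+4+3+2 = 14 ballots; Chen wins 14–3.
Chen vs Aoki: Chen preferred on 3+4+3+2 = 12 ballots; Chen wins 12–5.
Chen vs Pham: Chen, 12–5.
Gupta vs Osei: Gupta wins 11–6.
Gupta vs Aoki: 12 to 5, Gupta.
Gupta vs Pham: Gupta preferred on 3+4+2 = 9 ballots; Gupta wins 9–8.
Osei vs Aoki: Aoki wins 11–6.
Osei–Pham: Osei 10–7.
Aoki vs Pham: 3+4+2 = 9 for Aoki, 8 for Pham — Aoki by 9–8.
Pham is beaten in every head-to-head and is the Condorcet loser.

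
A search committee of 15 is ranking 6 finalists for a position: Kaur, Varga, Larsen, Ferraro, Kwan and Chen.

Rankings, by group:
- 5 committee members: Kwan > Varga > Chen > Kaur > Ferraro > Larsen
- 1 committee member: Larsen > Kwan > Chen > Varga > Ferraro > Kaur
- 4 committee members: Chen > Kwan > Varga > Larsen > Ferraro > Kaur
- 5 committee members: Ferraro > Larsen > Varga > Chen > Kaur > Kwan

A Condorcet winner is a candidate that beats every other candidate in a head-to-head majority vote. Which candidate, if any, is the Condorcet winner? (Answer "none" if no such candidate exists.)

Check each pair by majority over 15 ballots:
Kaur vs Varga: Varga wins 15–0.
Kaur vs Larsen: Larsen, 10–5.
Kaur–Ferraro: Ferraro 10–5.
Kaur vs Kwan: Kwan wins 10–5.
Kaur vs Chen: Chen, 15–0.
Varga vs Larsen: Varga, 9–6.
Varga–Ferraro: Varga 10–5.
Varga–Kwan: Kwan 10–5.
Varga–Chen: Varga 10–5.
Larsen–Ferraro: Ferraro 10–5.
Larsen vs Kwan: Kwan, 9–6.
Larsen–Chen: Chen 9–6.
Ferraro–Kwan: Kwan 10–5.
Ferraro vs Chen: Chen, 10–5.
Kwan vs Chen: Chen wins 9–6.
Each candidate drops at least one matchup (Kaur loses to Varga; Varga loses to Kwan; Larsen loses to Varga; Ferraro loses to Varga; Kwan loses to Chen; Chen loses to Varga); the cycle Varga > Chen > Kwan > Varga rules out a Condorcet winner.

none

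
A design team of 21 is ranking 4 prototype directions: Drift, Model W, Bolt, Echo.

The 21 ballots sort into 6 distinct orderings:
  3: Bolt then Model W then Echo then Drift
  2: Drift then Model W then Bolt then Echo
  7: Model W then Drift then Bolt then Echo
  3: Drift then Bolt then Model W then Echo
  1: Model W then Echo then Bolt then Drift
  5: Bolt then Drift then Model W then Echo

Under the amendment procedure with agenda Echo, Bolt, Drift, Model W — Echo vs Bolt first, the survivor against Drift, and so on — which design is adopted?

Round 1: Echo vs Bolt — 1–20, Bolt advances.
Round 2: Bolt vs Drift — 9–12, Drift advances.
Round 3: Drift vs Model W — 10–11, Model W advances.
Model W survives the agenda.

Model W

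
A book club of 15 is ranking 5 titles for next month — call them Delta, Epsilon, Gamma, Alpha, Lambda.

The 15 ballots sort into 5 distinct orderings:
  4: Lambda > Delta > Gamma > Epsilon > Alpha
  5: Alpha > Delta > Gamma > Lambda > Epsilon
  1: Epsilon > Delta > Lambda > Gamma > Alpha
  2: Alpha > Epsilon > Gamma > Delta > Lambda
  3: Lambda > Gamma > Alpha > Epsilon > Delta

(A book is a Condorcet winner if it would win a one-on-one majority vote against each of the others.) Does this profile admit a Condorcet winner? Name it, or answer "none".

Pairwise majorities:
Delta vs Epsilon: Delta, 9–6.
Delta vs Gamma: Delta, 10–5.
Delta vs Alpha: Alpha wins 10–5.
Delta vs Lambda: Delta, 8–7.
Epsilon–Gamma: Gamma 12–3.
Epsilon vs Alpha: Alpha wins 10–5.
Epsilon–Lambda: Lambda 12–3.
Gamma vs Alpha: Gamma wins 8–7.
Gamma vs Lambda: Lambda, 8–7.
Alpha vs Lambda: Lambda, 8–7.
No book is unbeaten: Delta loses to Alpha; Epsilon loses to Delta; Gamma loses to Delta; Alpha loses to Gamma; Lambda loses to Delta. In particular Delta > Gamma > Alpha > Delta is a majority cycle — no Condorcet winner exists.

none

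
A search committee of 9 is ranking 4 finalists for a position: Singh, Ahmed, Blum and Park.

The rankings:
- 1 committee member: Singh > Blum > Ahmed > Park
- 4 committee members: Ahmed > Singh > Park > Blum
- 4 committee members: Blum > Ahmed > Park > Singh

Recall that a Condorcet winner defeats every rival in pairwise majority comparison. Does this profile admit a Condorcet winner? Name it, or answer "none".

none

Pairwise majorities:
Singh vs Ahmed: Ahmed, 8–1.
Singh vs Blum: Singh wins 5–4.
Singh vs Park: Singh, 5–4.
Ahmed vs Blum: Blum wins 5–4.
Ahmed–Park: Ahmed 9–0.
Blum vs Park: Blum wins 5–4.
No candidate is unbeaten: Singh loses to Ahmed; Ahmed loses to Blum; Blum loses to Singh; Park loses to Singh. In particular Singh > Blum > Ahmed > Singh is a majority cycle — no Condorcet winner exists.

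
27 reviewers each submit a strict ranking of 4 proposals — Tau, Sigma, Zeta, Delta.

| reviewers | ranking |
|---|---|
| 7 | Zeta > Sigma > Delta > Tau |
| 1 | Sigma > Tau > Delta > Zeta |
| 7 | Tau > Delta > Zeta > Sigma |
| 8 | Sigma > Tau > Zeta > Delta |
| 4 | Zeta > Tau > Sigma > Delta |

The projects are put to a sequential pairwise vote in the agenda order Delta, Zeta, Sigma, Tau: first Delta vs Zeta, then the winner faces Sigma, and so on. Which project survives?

Round 1: Delta vs Zeta — 8–19, Zeta advances.
Round 2: Zeta vs Sigma — 18–9, Zeta advances.
Round 3: Zeta vs Tau — 11–16, Tau advances.
The agenda winner is Tau.

Tau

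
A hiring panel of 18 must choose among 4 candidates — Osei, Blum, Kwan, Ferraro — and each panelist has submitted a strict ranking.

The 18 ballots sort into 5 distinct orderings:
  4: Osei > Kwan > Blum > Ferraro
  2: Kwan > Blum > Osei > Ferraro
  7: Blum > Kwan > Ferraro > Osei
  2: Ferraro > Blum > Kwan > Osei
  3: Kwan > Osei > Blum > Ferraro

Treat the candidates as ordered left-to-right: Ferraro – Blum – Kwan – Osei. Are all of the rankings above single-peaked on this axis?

yes

Axis positions: Ferraro=1, Blum=2, Kwan=3, Osei=4.
Bloc 1 (peak Osei at position 4): ranking walks positions 4-3-2-1, expanding outward from the peak — single-peaked.
Bloc 2 (peak Kwan at position 3): ranking walks positions 3-2-4-1, expanding outward from the peak — single-peaked.
Bloc 3 (peak Blum at position 2): ranking walks positions 2-3-1-4, expanding outward from the peak — single-peaked.
Bloc 4 (peak Ferraro at position 1): ranking walks positions 1-2-3-4, expanding outward from the peak — single-peaked.
Bloc 5 (peak Kwan at position 3): ranking walks positions 3-4-2-1, expanding outward from the peak — single-peaked.
Every ranking is single-peaked on this axis.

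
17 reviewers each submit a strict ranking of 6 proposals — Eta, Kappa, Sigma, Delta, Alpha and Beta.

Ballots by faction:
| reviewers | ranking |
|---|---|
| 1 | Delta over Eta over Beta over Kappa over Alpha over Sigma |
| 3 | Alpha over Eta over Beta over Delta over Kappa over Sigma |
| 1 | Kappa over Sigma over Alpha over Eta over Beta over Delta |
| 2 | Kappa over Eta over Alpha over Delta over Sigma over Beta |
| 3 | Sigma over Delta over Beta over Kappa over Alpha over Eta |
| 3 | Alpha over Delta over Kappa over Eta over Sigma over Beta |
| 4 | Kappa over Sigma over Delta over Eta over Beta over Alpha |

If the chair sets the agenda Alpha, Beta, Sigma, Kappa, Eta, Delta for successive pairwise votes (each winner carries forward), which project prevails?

Round 1: Alpha vs Beta — 9–8, Alpha advances.
Round 2: Alpha vs Sigma — 9–8, Alpha advances.
Round 3: Alpha vs Kappa — 6–11, Kappa advances.
Round 4: Kappa vs Eta — 13–4, Kappa advances.
Round 5: Kappa vs Delta — 7–10, Delta advances.
Delta survives the agenda.

Delta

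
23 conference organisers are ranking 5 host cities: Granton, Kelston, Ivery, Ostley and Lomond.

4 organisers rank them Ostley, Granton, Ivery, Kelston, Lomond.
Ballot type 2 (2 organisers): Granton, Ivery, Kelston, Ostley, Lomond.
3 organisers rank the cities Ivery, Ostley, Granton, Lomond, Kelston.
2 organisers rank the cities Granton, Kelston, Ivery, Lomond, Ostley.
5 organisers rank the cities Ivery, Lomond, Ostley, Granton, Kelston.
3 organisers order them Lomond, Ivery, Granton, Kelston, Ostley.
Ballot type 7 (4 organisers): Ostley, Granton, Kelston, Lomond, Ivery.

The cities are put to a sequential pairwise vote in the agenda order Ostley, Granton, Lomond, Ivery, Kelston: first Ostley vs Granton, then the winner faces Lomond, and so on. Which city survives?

Ivery

Round 1: Ostley vs Granton — 16–7, Ostley advances.
Round 2: Ostley vs Lomond — 13–10, Ostley advances.
Round 3: Ostley vs Ivery — 8–15, Ivery advances.
Round 4: Ivery vs Kelston — 17–6, Ivery advances.
Ivery survives the agenda.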